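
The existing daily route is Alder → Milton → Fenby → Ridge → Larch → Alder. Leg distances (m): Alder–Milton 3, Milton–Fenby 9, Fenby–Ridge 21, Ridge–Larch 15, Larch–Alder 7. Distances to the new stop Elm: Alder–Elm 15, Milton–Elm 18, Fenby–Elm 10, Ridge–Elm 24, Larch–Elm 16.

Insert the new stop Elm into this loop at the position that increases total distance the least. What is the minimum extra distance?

Adding 13 m by placing Elm on the Fenby–Ridge leg.

Insertion cost between consecutive stops i–j is d(i,Elm) + d(Elm,j) − d(i,j):
  between Alder and Milton: 15 + 18 − 3 = 30
  between Milton and Fenby: 18 + 10 − 9 = 19
  between Fenby and Ridge: 10 + 24 − 21 = 13
  between Ridge and Larch: 24 + 16 − 15 = 25
  between Larch and Alder: 16 + 15 − 7 = 24
Cheapest insertion is between Fenby and Ridge, adding 13.
New total = 55 + 13 = 68.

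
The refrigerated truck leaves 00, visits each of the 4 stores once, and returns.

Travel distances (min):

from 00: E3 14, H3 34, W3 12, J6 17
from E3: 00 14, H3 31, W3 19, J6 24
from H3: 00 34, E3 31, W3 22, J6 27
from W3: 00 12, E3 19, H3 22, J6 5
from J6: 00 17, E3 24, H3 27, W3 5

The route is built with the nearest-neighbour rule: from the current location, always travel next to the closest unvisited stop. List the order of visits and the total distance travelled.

Total distance 106 min via the nearest-neighbour route 00 → W3 → J6 → E3 → H3 → 00.

From 00: distances to unvisited — W3=12, E3=14, J6=17, H3=34. Nearest is W3 (12).
From W3: distances to unvisited — J6=5, E3=19, H3=22. Nearest is J6 (5).
From J6: distances to unvisited — E3=24, H3=27. Nearest is E3 (24).
From E3: distances to unvisited — H3=31. Nearest is H3 (31).
Return H3→00: 34.
Total = 12 + 5 + 24 + 31 + 34 = 106.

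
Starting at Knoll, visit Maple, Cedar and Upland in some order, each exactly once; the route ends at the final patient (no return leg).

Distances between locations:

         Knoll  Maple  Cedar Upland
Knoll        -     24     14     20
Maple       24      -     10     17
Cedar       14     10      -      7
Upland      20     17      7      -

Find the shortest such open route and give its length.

There are 3! = 6 possible orderings.
Knoll→Maple→Cedar→Upland: 24+10+7 = 41
Knoll→Maple→Upland→Cedar: 24+17+7 = 48
Knoll→Cedar→Maple→Upland: 14+10+17 = 41
Knoll→Cedar→Upland→Maple: 14+7+17 = 38
Knoll→Upland→Maple→Cedar: 20+17+10 = 47
Knoll→Upland→Cedar→Maple: 20+7+10 = 37
The minimum is 37.
One shortest path: Knoll → Upland → Cedar → Maple.

Minimum one-way distance = 37.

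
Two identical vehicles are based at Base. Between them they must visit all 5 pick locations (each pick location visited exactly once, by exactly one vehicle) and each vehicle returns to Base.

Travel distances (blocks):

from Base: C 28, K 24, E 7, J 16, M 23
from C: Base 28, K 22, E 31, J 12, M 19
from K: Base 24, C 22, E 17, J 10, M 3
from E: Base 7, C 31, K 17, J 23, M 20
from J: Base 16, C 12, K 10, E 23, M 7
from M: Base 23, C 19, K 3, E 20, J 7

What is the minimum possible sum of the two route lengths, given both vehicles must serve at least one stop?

Check every non-empty split of the stops between the two vehicles; for each half take its own optimal tour:
  {C} + {K, E, J, M}: 56 + 50 = 106
  {K} + {C, E, J, M}: 48 + 74 = 122
  {C, K} + {E, J, M}: 74 + 50 = 124
  {E} + {C, K, J, M}: 14 + 74 = 88
  {C, E} + {K, J, M}: 66 + 50 = 116
  {K, E} + {C, J, M}: 48 + 70 = 118
  … (15 splits in total)
Best: vehicle 1 Base → E → Base = 14; vehicle 2 Base → C → J → M → K → Base = 74; combined 88.

Minimum combined distance: 88 blocks.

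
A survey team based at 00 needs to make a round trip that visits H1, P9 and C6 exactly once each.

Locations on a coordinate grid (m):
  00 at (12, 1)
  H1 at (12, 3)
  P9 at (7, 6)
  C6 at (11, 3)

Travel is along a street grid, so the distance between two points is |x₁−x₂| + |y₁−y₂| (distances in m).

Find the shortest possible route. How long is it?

Minimum total distance: 20 m.

There are 3 distinct closed tours to check (reversals are equivalent).
00-H1-P9-C6-00: 2+8+7+3 = 20
00-H1-C6-P9-00: 2+1+7+10 = 20
00-P9-H1-C6-00: 10+8+1+3 = 22
The minimum is 20.
One optimal route: 00 → H1 → P9 → C6 → 00 (or its reverse).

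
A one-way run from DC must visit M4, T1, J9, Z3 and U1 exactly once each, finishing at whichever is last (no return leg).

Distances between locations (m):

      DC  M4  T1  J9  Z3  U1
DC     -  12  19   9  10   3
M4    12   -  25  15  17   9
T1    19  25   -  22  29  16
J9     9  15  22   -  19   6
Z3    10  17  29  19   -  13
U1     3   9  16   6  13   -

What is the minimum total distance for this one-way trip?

There are 5! = 120 possible orderings.
DC - M4 - T1 - J9 - Z3 - U1: 12+25+22+19+13 = 91
DC - M4 - T1 - J9 - U1 - Z3: 12+25+22+6+13 = 78
DC - M4 - T1 - Z3 - J9 - U1: 12+25+29+19+6 = 91
DC - M4 - T1 - Z3 - U1 - J9: 12+25+29+13+6 = 85
DC - M4 - T1 - U1 - J9 - Z3: 12+25+16+6+19 = 78
DC - M4 - T1 - U1 - Z3 - J9: 12+25+16+13+19 = 85
DC - M4 - J9 - T1 - Z3 - U1: 12+15+22+29+13 = 91
DC - M4 - J9 - T1 - U1 - Z3: 12+15+22+16+13 = 78
DC - M4 - J9 - Z3 - T1 - U1: 12+15+19+29+16 = 91
DC - M4 - J9 - Z3 - U1 - T1: 12+15+19+13+16 = 75
DC - M4 - J9 - U1 - T1 - Z3: 12+15+6+16+29 = 78
DC - M4 - J9 - U1 - Z3 - T1: 12+15+6+13+29 = 75
DC - M4 - Z3 - T1 - J9 - U1: 12+17+29+22+6 = 86
DC - M4 - Z3 - T1 - U1 - J9: 12+17+29+16+6 = 80
… (106 more)
DC - Z3 - M4 - J9 - U1 - T1: 10+17+15+6+16 = 64  ← best
The minimum is 64.
One shortest path: DC → Z3 → M4 → J9 → U1 → T1.

Minimum one-way distance = 64 m.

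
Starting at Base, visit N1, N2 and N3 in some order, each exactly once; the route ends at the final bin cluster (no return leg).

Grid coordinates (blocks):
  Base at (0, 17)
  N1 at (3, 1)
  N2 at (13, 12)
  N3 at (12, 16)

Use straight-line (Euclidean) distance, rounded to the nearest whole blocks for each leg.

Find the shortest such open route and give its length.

Minimum one-way distance = 31 blocks.

There are 3! = 6 possible orderings.
Base → N1 → N2 → N3: 16+15+4 = 35
Base → N1 → N3 → N2: 16+17+4 = 37
Base → N2 → N1 → N3: 14+15+17 = 46
Base → N2 → N3 → N1: 14+4+17 = 35
Base → N3 → N1 → N2: 12+17+15 = 44
Base → N3 → N2 → N1: 12+4+15 = 31
The minimum is 31.
One shortest path: Base → N3 → N2 → N1.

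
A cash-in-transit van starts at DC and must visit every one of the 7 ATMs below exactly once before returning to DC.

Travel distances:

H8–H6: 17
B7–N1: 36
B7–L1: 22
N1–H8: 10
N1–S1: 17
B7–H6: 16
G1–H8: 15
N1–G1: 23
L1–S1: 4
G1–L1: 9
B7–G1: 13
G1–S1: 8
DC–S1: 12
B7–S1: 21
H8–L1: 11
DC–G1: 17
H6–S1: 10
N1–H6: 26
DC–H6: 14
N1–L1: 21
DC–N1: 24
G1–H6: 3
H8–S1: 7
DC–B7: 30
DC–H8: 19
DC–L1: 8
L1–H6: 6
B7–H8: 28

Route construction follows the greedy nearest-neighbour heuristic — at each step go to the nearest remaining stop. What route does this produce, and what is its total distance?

From DC: distances to unvisited — L1=8, S1=12, H6=14, G1=17, H8=19, N1=24, B7=30. Nearest is L1 (8).
From L1: distances to unvisited — S1=4, H6=6, G1=9, H8=11, N1=21, B7=22. Nearest is S1 (4).
From S1: distances to unvisited — H8=7, G1=8, H6=10, N1=17, B7=21. Nearest is H8 (7).
From H8: distances to unvisited — N1=10, G1=15, H6=17, B7=28. Nearest is N1 (10).
From N1: distances to unvisited — G1=23, H6=26, B7=36. Nearest is G1 (23).
From G1: distances to unvisited — H6=3, B7=13. Nearest is H6 (3).
From H6: distances to unvisited — B7=16. Nearest is B7 (16).
Return B7→DC: 30.
Total = 8 + 4 + 7 + 10 + 23 + 3 + 16 + 30 = 101.

101 along DC → L1 → S1 → H8 → N1 → G1 → H6 → B7 → DC.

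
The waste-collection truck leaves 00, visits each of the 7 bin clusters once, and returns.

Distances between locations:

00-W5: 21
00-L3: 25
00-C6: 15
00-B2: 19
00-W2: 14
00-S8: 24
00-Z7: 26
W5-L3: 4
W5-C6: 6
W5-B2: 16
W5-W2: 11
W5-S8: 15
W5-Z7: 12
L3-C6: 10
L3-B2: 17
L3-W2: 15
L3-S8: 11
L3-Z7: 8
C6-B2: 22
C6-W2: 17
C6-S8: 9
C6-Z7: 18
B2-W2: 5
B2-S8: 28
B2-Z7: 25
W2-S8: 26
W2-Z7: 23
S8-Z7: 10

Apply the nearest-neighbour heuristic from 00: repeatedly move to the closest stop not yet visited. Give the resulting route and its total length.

Total distance 81 via the nearest-neighbour route 00 → W2 → B2 → W5 → L3 → Z7 → S8 → C6 → 00.

00 → [W2:14 / C6:15 / B2:19 / W5:21 / S8:24 / L3:25 / Z7:26] → W2 (14)
W2 → [B2:5 / W5:11 / L3:15 / C6:17 / Z7:23 / S8:26] → B2 (5)
B2 → [W5:16 / L3:17 / C6:22 / Z7:25 / S8:28] → W5 (16)
W5 → [L3:4 / C6:6 / Z7:12 / S8:15] → L3 (4)
L3 → [Z7:8 / C6:10 / S8:11] → Z7 (8)
Z7 → [S8:10 / C6:18] → S8 (10)
S8 → [C6:9] → C6 (9)
Return C6→00: 15.
Total = 14 + 5 + 16 + 4 + 8 + 10 + 9 + 15 = 81.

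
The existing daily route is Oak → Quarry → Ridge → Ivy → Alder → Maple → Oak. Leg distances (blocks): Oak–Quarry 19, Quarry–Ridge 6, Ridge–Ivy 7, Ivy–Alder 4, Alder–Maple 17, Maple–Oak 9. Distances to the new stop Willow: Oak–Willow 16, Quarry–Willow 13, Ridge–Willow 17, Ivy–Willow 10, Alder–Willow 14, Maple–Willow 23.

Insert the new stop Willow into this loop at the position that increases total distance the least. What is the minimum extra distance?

Insertion cost between consecutive stops i–j is d(i,Willow) + d(Willow,j) − d(i,j):
  between Oak and Quarry: 16 + 13 − 19 = 10
  between Quarry and Ridge: 13 + 17 − 6 = 24
  between Ridge and Ivy: 17 + 10 − 7 = 20
  between Ivy and Alder: 10 + 14 − 4 = 20
  between Alder and Maple: 14 + 23 − 17 = 20
  between Maple and Oak: 23 + 16 − 9 = 30
Cheapest insertion is between Oak and Quarry, adding 10.
New total = 62 + 10 = 72.

+10 blocks — insert Willow between Oak and Quarry.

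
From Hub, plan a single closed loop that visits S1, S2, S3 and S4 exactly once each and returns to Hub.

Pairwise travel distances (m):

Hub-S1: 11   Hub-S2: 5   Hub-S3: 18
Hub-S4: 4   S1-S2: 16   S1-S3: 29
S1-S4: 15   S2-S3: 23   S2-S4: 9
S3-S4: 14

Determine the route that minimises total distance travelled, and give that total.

Hub-S1-S2-S3-S4-Hub: 11+16+23+14+4 = 68
Hub-S1-S2-S4-S3-Hub: 11+16+9+14+18 = 68
Hub-S1-S3-S2-S4-Hub: 11+29+23+9+4 = 76
Hub-S1-S3-S4-S2-Hub: 11+29+14+9+5 = 68
Hub-S1-S4-S2-S3-Hub: 11+15+9+23+18 = 76
Hub-S1-S4-S3-S2-Hub: 11+15+14+23+5 = 68
Hub-S2-S1-S3-S4-Hub: 5+16+29+14+4 = 68
Hub-S2-S1-S4-S3-Hub: 5+16+15+14+18 = 68
Hub-S2-S3-S1-S4-Hub: 5+23+29+15+4 = 76
Hub-S2-S4-S1-S3-Hub: 5+9+15+29+18 = 76
Hub-S3-S1-S2-S4-Hub: 18+29+16+9+4 = 76
Hub-S3-S2-S1-S4-Hub: 18+23+16+15+4 = 76
The minimum is 68.
One optimal route: Hub → S1 → S2 → S3 → S4 → Hub (or its reverse).

Shortest round trip = 68 m.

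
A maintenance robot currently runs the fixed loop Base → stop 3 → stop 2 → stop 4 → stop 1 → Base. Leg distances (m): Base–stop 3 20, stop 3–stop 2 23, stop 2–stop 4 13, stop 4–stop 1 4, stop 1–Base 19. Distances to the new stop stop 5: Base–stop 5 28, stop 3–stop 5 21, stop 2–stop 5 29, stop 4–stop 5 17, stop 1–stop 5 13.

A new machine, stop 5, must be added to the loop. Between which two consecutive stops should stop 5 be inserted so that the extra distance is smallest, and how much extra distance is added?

Insertion cost between consecutive stops i–j is d(i,stop 5) + d(stop 5,j) − d(i,j):
  between Base and stop 3: 28 + 21 − 20 = 29
  between stop 3 and stop 2: 21 + 29 − 23 = 27
  between stop 2 and stop 4: 29 + 17 − 13 = 33
  between stop 4 and stop 1: 17 + 13 − 4 = 26
  between stop 1 and Base: 13 + 28 − 19 = 22
Cheapest insertion is between stop 1 and Base, adding 22.
New total = 79 + 22 = 101.

Minimum extra distance: 22 m, inserting stop 5 between stop 1 and Base.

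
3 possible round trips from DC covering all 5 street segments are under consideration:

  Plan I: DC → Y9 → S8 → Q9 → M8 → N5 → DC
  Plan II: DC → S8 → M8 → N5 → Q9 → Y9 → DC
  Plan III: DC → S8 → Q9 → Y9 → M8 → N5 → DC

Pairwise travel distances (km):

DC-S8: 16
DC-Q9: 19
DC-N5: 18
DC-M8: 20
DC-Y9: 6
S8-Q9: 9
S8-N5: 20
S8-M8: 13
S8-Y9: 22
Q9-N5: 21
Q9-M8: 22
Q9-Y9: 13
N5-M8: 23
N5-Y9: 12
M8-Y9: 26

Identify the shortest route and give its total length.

Plan I: 6 + 22 + 9 + 22 + 23 + 18 = 100
Plan II: 16 + 13 + 23 + 21 + 13 + 6 = 92
Plan III: 16 + 9 + 13 + 26 + 23 + 18 = 105

Shortest is Plan II, total 92 km.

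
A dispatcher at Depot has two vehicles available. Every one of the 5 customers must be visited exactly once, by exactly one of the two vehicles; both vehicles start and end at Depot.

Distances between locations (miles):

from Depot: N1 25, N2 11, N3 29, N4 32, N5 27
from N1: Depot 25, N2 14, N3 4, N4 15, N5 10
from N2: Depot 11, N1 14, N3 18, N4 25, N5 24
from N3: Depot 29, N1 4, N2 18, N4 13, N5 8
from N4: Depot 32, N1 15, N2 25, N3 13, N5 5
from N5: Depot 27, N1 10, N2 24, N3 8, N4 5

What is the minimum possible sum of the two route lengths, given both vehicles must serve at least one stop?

Try each way of splitting the stops between the two vehicles (each non-empty) and, for each split, find the best tour for each vehicle:
  {N1} + {N2, N3, N4, N5}: 50 + 74 = 124
  {N2} + {N1, N3, N4, N5}: 22 + 74 = 96
  {N1, N2} + {N3, N4, N5}: 50 + 74 = 124
  {N3} + {N1, N2, N4, N5}: 58 + 72 = 130
  {N1, N3} + {N2, N4, N5}: 58 + 68 = 126
  {N2, N3} + {N1, N4, N5}: 58 + 72 = 130
  … (15 splits in total)
Best: vehicle 1 Depot → N2 → Depot = 22; vehicle 2 Depot → N1 → N3 → N4 → N5 → Depot = 74; combined 96.

96 miles — the smallest possible combined total.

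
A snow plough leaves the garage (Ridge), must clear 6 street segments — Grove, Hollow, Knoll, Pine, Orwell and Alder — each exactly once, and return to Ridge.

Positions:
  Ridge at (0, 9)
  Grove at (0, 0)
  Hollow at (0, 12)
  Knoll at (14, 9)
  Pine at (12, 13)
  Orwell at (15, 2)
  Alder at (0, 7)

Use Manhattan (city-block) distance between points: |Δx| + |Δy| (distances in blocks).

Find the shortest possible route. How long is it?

With 6 stops there are 6!/2 = 360 distinct round trips (a route and its reverse cost the same).
Ridge→Grove→Hollow→Knoll→Pine→Orwell→Alder→Ridge: 9+12+17+6+14+20+2 = 80
Ridge→Grove→Hollow→Knoll→Pine→Alder→Orwell→Ridge: 9+12+17+6+18+20+22 = 104
Ridge→Grove→Hollow→Knoll→Orwell→Pine→Alder→Ridge: 9+12+17+8+14+18+2 = 80
Ridge→Grove→Hollow→Knoll→Orwell→Alder→Pine→Ridge: 9+12+17+8+20+18+16 = 100
Ridge→Grove→Hollow→Knoll→Alder→Pine→Orwell→Ridge: 9+12+17+16+18+14+22 = 108
Ridge→Grove→Hollow→Knoll→Alder→Orwell→Pine→Ridge: 9+12+17+16+20+14+16 = 104
Ridge→Grove→Hollow→Pine→Knoll→Orwell→Alder→Ridge: 9+12+13+6+8+20+2 = 70
Ridge→Grove→Hollow→Pine→Knoll→Alder→Orwell→Ridge: 9+12+13+6+16+20+22 = 98
… (352 more)
Ridge→Hollow→Pine→Knoll→Orwell→Grove→Alder→Ridge: 3+13+6+8+17+7+2 = 56  ← best
The minimum is 56.
One optimal route: Ridge → Hollow → Pine → Knoll → Orwell → Grove → Alder → Ridge (or its reverse).

56 blocks — the shortest possible round trip.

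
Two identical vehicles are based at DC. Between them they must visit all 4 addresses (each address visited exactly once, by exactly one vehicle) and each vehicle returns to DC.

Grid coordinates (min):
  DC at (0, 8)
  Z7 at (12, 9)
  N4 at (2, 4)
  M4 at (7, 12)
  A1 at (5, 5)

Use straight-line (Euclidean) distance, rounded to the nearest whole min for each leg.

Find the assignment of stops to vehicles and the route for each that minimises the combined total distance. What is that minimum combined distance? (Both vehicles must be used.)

Try each way of splitting the stops between the two vehicles (each non-empty) and, for each split, find the best tour for each vehicle:
  {Z7} + {N4, M4, A1}: 24 + 22 = 46
  {N4} + {Z7, M4, A1}: 8 + 28 = 36
  {Z7, N4} + {M4, A1}: 27 + 21 = 48
  {M4} + {Z7, N4, A1}: 16 + 27 = 43
  {Z7, M4} + {N4, A1}: 26 + 13 = 39
  {N4, M4} + {Z7, A1}: 21 + 26 = 47
  … (7 splits in total)
Best: vehicle 1 DC → N4 → DC = 8; vehicle 2 DC → M4 → Z7 → A1 → DC = 28; combined 36.

Minimum combined distance: 36 min.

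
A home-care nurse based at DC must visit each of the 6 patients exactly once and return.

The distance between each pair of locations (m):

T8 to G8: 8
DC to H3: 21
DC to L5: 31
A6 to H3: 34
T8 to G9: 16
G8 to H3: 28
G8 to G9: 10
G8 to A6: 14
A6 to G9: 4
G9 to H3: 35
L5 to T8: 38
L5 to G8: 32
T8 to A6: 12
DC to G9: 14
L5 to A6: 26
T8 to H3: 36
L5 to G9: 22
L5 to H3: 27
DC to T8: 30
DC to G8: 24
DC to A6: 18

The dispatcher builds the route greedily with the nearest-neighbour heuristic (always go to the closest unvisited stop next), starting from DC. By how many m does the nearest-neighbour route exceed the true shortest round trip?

Excess over optimum: 6 m.

DC: G9=14, A6=18, H3=21, G8=24, T8=30, L5=31 ⇒ G9
G9: A6=4, G8=10, T8=16, L5=22, H3=35 ⇒ A6
A6: T8=12, G8=14, L5=26, H3=34 ⇒ T8
T8: G8=8, H3=36, L5=38 ⇒ G8
G8: H3=28, L5=32 ⇒ H3
H3: L5=27 ⇒ L5
NN route DC → G9 → A6 → T8 → G8 → H3 → L5 → DC costs 124.
Optimal: DC → G8 → T8 → A6 → G9 → L5 → H3 → DC costs 118 (by enumerating all 360 distinct tours).
Excess = 124 − 118 = 6.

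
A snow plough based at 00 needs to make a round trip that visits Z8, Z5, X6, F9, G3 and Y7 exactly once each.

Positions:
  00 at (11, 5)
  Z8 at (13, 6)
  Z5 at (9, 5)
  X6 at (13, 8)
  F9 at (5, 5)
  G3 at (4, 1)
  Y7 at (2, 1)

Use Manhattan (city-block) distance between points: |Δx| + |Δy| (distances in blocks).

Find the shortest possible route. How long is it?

There are 360 distinct closed tours to check (reversals are equivalent).
00 - Z8 - Z5 - X6 - F9 - G3 - Y7 - 00: 3+5+7+11+5+2+13 = 46
00 - Z8 - Z5 - X6 - F9 - Y7 - G3 - 00: 3+5+7+11+7+2+11 = 46
00 - Z8 - Z5 - X6 - G3 - F9 - Y7 - 00: 3+5+7+16+5+7+13 = 56
00 - Z8 - Z5 - X6 - G3 - Y7 - F9 - 00: 3+5+7+16+2+7+6 = 46
00 - Z8 - Z5 - X6 - Y7 - F9 - G3 - 00: 3+5+7+18+7+5+11 = 56
00 - Z8 - Z5 - X6 - Y7 - G3 - F9 - 00: 3+5+7+18+2+5+6 = 46
00 - Z8 - Z5 - F9 - X6 - G3 - Y7 - 00: 3+5+4+11+16+2+13 = 54
00 - Z8 - Z5 - F9 - X6 - Y7 - G3 - 00: 3+5+4+11+18+2+11 = 54
… (352 more)
00 - Z8 - X6 - Z5 - F9 - G3 - Y7 - 00: 3+2+7+4+5+2+13 = 36  ← best
The minimum is 36.
One optimal route: 00 → Z8 → X6 → Z5 → F9 → G3 → Y7 → 00 (or its reverse).

Minimum total distance: 36 blocks.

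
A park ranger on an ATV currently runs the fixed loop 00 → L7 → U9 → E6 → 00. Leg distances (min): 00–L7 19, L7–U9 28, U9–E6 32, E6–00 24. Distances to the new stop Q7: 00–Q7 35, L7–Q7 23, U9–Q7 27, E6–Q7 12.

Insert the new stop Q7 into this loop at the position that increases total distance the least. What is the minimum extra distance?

Minimum extra distance: 7 min, inserting Q7 between U9 and E6.

Insertion cost between consecutive stops i–j is d(i,Q7) + d(Q7,j) − d(i,j):
  between 00 and L7: 35 + 23 − 19 = 39
  between L7 and U9: 23 + 27 − 28 = 22
  between U9 and E6: 27 + 12 − 32 = 7
  between E6 and 00: 12 + 35 − 24 = 23
Cheapest insertion is between U9 and E6, adding 7.
New total = 103 + 7 = 110.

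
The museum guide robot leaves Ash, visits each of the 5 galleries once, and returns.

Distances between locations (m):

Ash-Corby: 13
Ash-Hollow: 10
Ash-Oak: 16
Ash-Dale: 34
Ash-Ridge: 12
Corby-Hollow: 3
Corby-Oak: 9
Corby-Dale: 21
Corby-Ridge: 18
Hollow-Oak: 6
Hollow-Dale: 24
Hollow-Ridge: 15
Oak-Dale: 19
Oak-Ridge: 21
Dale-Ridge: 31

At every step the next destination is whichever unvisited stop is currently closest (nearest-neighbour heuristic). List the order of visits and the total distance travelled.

Total distance 84 m via the nearest-neighbour route Ash → Hollow → Corby → Oak → Dale → Ridge → Ash.

At Ash the remaining stops are Hollow 10, Ridge 12, Corby 13, Oak 16, Dale 34; go to Hollow.
At Hollow the remaining stops are Corby 3, Oak 6, Ridge 15, Dale 24; go to Corby.
At Corby the remaining stops are Oak 9, Ridge 18, Dale 21; go to Oak.
At Oak the remaining stops are Dale 19, Ridge 21; go to Dale.
At Dale the remaining stops are Ridge 31; go to Ridge.
Return Ridge→Ash: 12.
Total = 10 + 3 + 9 + 19 + 31 + 12 = 84.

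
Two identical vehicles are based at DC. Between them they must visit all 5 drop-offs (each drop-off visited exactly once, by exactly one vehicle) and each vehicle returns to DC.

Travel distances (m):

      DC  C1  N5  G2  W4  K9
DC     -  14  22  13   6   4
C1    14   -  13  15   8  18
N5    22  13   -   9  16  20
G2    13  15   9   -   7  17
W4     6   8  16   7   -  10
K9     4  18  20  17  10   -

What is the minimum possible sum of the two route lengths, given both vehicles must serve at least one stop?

There are 2^4 − 1 = 15 ways to divide the 5 stops into two non-empty groups. For each, the best each vehicle can do is its own shortest tour through its group:
  {C1} + {N5, G2, W4, K9}: 28 + 46 = 74
  {N5} + {C1, G2, W4, K9}: 44 + 50 = 94
  {C1, N5} + {G2, W4, K9}: 49 + 34 = 83
  {G2} + {C1, N5, W4, K9}: 26 + 51 = 77
  {C1, G2} + {N5, W4, K9}: 42 + 46 = 88
  {N5, G2} + {C1, W4, K9}: 44 + 36 = 80
  … (15 splits in total)
  {C1, N5, G2, W4} + {K9}: 49 + 8 = 57  ← best
Best: vehicle 1 DC → C1 → N5 → G2 → W4 → DC = 49; vehicle 2 DC → K9 → DC = 8; combined 57.

Minimum combined distance: 57 m.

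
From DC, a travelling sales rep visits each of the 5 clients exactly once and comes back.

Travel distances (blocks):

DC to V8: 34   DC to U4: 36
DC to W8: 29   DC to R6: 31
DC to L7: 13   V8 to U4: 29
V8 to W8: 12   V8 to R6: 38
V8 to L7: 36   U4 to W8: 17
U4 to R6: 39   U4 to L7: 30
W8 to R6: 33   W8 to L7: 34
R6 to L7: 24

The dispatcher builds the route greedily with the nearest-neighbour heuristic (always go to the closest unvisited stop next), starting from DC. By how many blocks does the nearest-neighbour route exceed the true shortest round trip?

Excess over optimum: 8 blocks.

From DC: L7=13, W8=29, R6=31, V8=34, U4=36 → choose L7 (13).
From L7: R6=24, U4=30, W8=34, V8=36 → choose R6 (24).
From R6: W8=33, V8=38, U4=39 → choose W8 (33).
From W8: V8=12, U4=17 → choose V8 (12).
From V8: U4=29 → choose U4 (29).
NN route DC → L7 → R6 → W8 → V8 → U4 → DC costs 147.
Optimal: DC → V8 → W8 → U4 → R6 → L7 → DC costs 139 (by enumerating all 60 distinct tours).
Excess = 147 − 139 = 8.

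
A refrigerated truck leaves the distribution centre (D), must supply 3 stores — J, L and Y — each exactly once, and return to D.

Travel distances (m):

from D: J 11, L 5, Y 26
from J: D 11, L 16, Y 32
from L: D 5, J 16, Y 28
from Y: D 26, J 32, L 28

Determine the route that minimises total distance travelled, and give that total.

Minimum total distance: 76 m.

With 3 stops there are 3!/2 = 3 distinct round trips (a route and its reverse cost the same).
D-J-L-Y-D: 11+16+28+26 = 81
D-J-Y-L-D: 11+32+28+5 = 76
D-L-J-Y-D: 5+16+32+26 = 79
The minimum is 76.
One optimal route: D → J → Y → L → D (or its reverse).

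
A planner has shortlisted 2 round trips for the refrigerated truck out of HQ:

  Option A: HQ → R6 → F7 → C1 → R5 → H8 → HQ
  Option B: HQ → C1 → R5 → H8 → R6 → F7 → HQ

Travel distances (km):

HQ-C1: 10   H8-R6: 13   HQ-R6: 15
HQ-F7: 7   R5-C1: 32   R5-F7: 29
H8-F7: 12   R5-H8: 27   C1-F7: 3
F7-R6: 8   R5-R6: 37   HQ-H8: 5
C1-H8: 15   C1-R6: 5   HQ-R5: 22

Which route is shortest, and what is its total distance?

Shortest is Option A, total 90 km.

Option A: 15 + 8 + 3 + 32 + 27 + 5 = 90
Option B: 10 + 32 + 27 + 13 + 8 + 7 = 97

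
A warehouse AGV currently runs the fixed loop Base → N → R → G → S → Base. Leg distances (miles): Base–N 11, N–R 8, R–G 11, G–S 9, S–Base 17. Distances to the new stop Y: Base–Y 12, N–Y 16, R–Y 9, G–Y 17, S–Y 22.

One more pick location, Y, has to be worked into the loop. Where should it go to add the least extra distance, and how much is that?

Insertion cost between consecutive stops i–j is d(i,Y) + d(Y,j) − d(i,j):
  between Base and N: 12 + 16 − 11 = 17
  between N and R: 16 + 9 − 8 = 17
  between R and G: 9 + 17 − 11 = 15
  between G and S: 17 + 22 − 9 = 30
  between S and Base: 22 + 12 − 17 = 17
Cheapest insertion is between R and G, adding 15.
New total = 56 + 15 = 71.

Minimum extra distance: 15 miles, inserting Y between R and G.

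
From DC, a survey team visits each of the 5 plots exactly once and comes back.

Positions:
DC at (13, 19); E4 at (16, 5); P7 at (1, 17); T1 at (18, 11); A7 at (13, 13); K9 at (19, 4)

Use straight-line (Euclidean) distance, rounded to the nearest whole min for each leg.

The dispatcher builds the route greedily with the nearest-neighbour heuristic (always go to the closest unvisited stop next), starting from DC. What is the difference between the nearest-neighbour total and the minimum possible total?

The nearest-neighbour route is 2 min longer than optimal.

From DC: A7=6, T1=9, P7=12, E4=14, K9=16 → choose A7 (6).
From A7: T1=5, E4=9, K9=11, P7=13 → choose T1 (5).
From T1: E4=6, K9=7, P7=18 → choose E4 (6).
From E4: K9=3, P7=19 → choose K9 (3).
From K9: P7=22 → choose P7 (22).
NN route DC → A7 → T1 → E4 → K9 → P7 → DC costs 54.
Optimal: DC → P7 → E4 → K9 → T1 → A7 → DC costs 52 (by enumerating all 60 distinct tours).
Excess = 54 − 52 = 2.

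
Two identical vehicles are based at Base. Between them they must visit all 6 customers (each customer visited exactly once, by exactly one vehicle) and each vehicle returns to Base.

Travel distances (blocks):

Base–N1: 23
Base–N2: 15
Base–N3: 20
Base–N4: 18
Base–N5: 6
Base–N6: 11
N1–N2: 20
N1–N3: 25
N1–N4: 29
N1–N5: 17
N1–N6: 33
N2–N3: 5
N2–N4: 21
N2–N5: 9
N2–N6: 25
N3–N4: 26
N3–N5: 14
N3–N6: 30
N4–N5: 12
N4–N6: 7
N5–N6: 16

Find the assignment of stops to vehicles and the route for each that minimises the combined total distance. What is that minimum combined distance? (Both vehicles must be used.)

Check every non-empty split of the stops between the two vehicles; for each half take its own optimal tour:
  {N1} + {N2, N3, N4, N5, N6}: 46 + 64 = 110
  {N2} + {N1, N3, N4, N5, N6}: 30 + 92 = 122
  {N1, N2} + {N3, N4, N5, N6}: 58 + 64 = 122
  {N3} + {N1, N2, N4, N5, N6}: 40 + 82 = 122
  {N1, N3} + {N2, N4, N5, N6}: 68 + 54 = 122
  {N2, N3} + {N1, N4, N5, N6}: 40 + 70 = 110
  … (31 splits in total)
  {N1, N2, N3} + {N4, N5, N6}: 68 + 36 = 104  ← best
Best: vehicle 1 Base → N1 → N2 → N3 → Base = 68; vehicle 2 Base → N5 → N4 → N6 → Base = 36; combined 104.

104 blocks — the smallest possible combined total.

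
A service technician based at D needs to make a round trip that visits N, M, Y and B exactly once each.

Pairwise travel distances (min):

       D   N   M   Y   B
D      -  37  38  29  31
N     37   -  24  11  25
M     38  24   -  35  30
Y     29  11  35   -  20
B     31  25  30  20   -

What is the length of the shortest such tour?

There are 12 distinct closed tours to check (reversals are equivalent).
D→N→M→Y→B→D: 37+24+35+20+31 = 147
D→N→M→B→Y→D: 37+24+30+20+29 = 140
D→N→Y→M→B→D: 37+11+35+30+31 = 144
D→N→Y→B→M→D: 37+11+20+30+38 = 136
D→N→B→M→Y→D: 37+25+30+35+29 = 156
D→N→B→Y→M→D: 37+25+20+35+38 = 155
D→M→N→Y→B→D: 38+24+11+20+31 = 124
D→M→N→B→Y→D: 38+24+25+20+29 = 136
D→M→Y→N→B→D: 38+35+11+25+31 = 140
D→M→B→N→Y→D: 38+30+25+11+29 = 133
D→Y→N→M→B→D: 29+11+24+30+31 = 125
D→Y→M→N→B→D: 29+35+24+25+31 = 144
The minimum is 124.
One optimal route: D → M → N → Y → B → D (or its reverse).

Shortest round trip = 124 min.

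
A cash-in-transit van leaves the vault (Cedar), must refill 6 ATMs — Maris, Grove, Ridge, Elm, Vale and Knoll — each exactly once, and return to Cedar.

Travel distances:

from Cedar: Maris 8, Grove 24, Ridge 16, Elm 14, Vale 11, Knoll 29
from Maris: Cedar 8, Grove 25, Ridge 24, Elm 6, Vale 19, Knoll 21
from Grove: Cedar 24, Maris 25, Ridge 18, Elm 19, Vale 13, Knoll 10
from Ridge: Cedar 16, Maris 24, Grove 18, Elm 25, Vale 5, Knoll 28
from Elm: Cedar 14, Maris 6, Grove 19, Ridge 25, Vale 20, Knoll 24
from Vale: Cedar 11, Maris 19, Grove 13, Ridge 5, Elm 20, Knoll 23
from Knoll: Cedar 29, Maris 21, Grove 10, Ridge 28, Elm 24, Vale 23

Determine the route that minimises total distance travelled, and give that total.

There are 360 distinct closed tours to check (reversals are equivalent).
Cedar→Maris→Grove→Ridge→Elm→Vale→Knoll→Cedar: 8+25+18+25+20+23+29 = 148
Cedar→Maris→Grove→Ridge→Elm→Knoll→Vale→Cedar: 8+25+18+25+24+23+11 = 134
Cedar→Maris→Grove→Ridge→Vale→Elm→Knoll→Cedar: 8+25+18+5+20+24+29 = 129
Cedar→Maris→Grove→Ridge→Vale→Knoll→Elm→Cedar: 8+25+18+5+23+24+14 = 117
Cedar→Maris→Grove→Ridge→Knoll→Elm→Vale→Cedar: 8+25+18+28+24+20+11 = 134
Cedar→Maris→Grove→Ridge→Knoll→Vale→Elm→Cedar: 8+25+18+28+23+20+14 = 136
Cedar→Maris→Grove→Elm→Ridge→Vale→Knoll→Cedar: 8+25+19+25+5+23+29 = 134
Cedar→Maris→Grove→Elm→Ridge→Knoll→Vale→Cedar: 8+25+19+25+28+23+11 = 139
… (352 more)
Cedar→Maris→Elm→Knoll→Grove→Ridge→Vale→Cedar: 8+6+24+10+18+5+11 = 82  ← best
The minimum is 82.
One optimal route: Cedar → Maris → Elm → Knoll → Grove → Ridge → Vale → Cedar (or its reverse).

Minimum total distance: 82.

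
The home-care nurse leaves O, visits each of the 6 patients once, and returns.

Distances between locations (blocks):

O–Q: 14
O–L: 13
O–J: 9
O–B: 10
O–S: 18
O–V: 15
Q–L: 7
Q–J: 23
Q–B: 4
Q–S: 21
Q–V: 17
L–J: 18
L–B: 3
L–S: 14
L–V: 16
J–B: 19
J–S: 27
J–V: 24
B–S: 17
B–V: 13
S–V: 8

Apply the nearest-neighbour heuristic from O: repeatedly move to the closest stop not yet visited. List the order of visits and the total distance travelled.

Total distance 77 blocks via the nearest-neighbour route O → J → L → B → Q → V → S → O.

From O: distances to unvisited — J=9, B=10, L=13, Q=14, V=15, S=18. Nearest is J (9).
From J: distances to unvisited — L=18, B=19, Q=23, V=24, S=27. Nearest is L (18).
From L: distances to unvisited — B=3, Q=7, S=14, V=16. Nearest is B (3).
From B: distances to unvisited — Q=4, V=13, S=17. Nearest is Q (4).
From Q: distances to unvisited — V=17, S=21. Nearest is V (17).
From V: distances to unvisited — S=8. Nearest is S (8).
Return S→O: 18.
Total = 9 + 18 + 3 + 4 + 17 + 8 + 18 = 77.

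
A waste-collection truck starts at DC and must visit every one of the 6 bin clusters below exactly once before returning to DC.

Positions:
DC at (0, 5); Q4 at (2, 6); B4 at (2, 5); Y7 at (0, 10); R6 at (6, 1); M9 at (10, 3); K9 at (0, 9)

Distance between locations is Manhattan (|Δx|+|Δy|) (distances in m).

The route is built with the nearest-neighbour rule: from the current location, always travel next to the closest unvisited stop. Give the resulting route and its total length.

From DC: distances to unvisited — B4=2, Q4=3, K9=4, Y7=5, R6=10, M9=12. Nearest is B4 (2).
From B4: distances to unvisited — Q4=1, K9=6, Y7=7, R6=8, M9=10. Nearest is Q4 (1).
From Q4: distances to unvisited — K9=5, Y7=6, R6=9, M9=11. Nearest is K9 (5).
From K9: distances to unvisited — Y7=1, R6=14, M9=16. Nearest is Y7 (1).
From Y7: distances to unvisited — R6=15, M9=17. Nearest is R6 (15).
From R6: distances to unvisited — M9=6. Nearest is M9 (6).
Return M9→DC: 12.
Total = 2 + 1 + 5 + 1 + 15 + 6 + 12 = 42.

42 m along DC → B4 → Q4 → K9 → Y7 → R6 → M9 → DC.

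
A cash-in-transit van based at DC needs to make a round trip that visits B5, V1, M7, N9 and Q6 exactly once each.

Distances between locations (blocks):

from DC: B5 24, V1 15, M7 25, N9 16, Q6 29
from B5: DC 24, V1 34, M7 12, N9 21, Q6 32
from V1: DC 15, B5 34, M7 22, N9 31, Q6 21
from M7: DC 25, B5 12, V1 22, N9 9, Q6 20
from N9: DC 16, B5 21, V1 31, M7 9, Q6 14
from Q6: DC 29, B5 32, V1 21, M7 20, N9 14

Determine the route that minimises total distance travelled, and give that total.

Shortest round trip = 95 blocks.

With 5 stops there are 5!/2 = 60 distinct round trips (a route and its reverse cost the same).
DC - B5 - V1 - M7 - N9 - Q6 - DC: 24+34+22+9+14+29 = 132
DC - B5 - V1 - M7 - Q6 - N9 - DC: 24+34+22+20+14+16 = 130
DC - B5 - V1 - N9 - M7 - Q6 - DC: 24+34+31+9+20+29 = 147
DC - B5 - V1 - N9 - Q6 - M7 - DC: 24+34+31+14+20+25 = 148
DC - B5 - V1 - Q6 - M7 - N9 - DC: 24+34+21+20+9+16 = 124
DC - B5 - V1 - Q6 - N9 - M7 - DC: 24+34+21+14+9+25 = 127
DC - B5 - M7 - V1 - N9 - Q6 - DC: 24+12+22+31+14+29 = 132
DC - B5 - M7 - V1 - Q6 - N9 - DC: 24+12+22+21+14+16 = 109
DC - B5 - M7 - N9 - V1 - Q6 - DC: 24+12+9+31+21+29 = 126
DC - B5 - M7 - N9 - Q6 - V1 - DC: 24+12+9+14+21+15 = 95
DC - B5 - M7 - Q6 - V1 - N9 - DC: 24+12+20+21+31+16 = 124
DC - B5 - M7 - Q6 - N9 - V1 - DC: 24+12+20+14+31+15 = 116
DC - B5 - N9 - V1 - M7 - Q6 - DC: 24+21+31+22+20+29 = 147
DC - B5 - N9 - V1 - Q6 - M7 - DC: 24+21+31+21+20+25 = 142
… (46 more)
The minimum is 95.
One optimal route: DC → B5 → M7 → N9 → Q6 → V1 → DC (or its reverse).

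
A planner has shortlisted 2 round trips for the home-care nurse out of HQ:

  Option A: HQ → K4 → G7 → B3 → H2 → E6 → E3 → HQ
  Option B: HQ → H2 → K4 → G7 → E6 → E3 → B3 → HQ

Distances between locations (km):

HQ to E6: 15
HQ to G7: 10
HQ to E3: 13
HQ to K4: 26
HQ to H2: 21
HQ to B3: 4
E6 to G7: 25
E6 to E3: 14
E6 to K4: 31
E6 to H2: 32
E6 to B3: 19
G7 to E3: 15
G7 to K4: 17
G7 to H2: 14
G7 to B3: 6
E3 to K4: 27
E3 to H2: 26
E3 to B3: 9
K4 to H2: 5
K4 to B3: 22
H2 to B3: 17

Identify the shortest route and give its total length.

95 km — Option B is the shortest.

Option A: 26 + 17 + 6 + 17 + 32 + 14 + 13 = 125
Option B: 21 + 5 + 17 + 25 + 14 + 9 + 4 = 95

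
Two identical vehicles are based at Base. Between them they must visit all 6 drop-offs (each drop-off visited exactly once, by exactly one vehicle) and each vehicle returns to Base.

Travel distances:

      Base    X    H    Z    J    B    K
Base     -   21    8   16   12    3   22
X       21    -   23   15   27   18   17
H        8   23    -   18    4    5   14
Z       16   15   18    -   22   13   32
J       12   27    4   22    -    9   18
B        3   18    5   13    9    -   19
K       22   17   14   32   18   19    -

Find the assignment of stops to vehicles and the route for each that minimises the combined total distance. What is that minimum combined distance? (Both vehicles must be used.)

84 — the smallest possible combined total.

There are 2^5 − 1 = 31 ways to divide the 6 stops into two non-empty groups. For each, the best each vehicle can do is its own shortest tour through its group:
  {X} + {H, Z, J, B, K}: 42 + 78 = 120
  {H} + {X, Z, J, B, K}: 16 + 78 = 94
  {X, H} + {Z, J, B, K}: 52 + 78 = 130
  {Z} + {X, H, J, B, K}: 32 + 68 = 100
  {X, Z} + {H, J, B, K}: 52 + 52 = 104
  {H, Z} + {X, J, B, K}: 42 + 68 = 110
  … (31 splits in total)
  {B} + {X, H, Z, J, K}: 6 + 78 = 84  ← best
Best: vehicle 1 Base → B → Base = 6; vehicle 2 Base → H → J → K → X → Z → Base = 78; combined 84.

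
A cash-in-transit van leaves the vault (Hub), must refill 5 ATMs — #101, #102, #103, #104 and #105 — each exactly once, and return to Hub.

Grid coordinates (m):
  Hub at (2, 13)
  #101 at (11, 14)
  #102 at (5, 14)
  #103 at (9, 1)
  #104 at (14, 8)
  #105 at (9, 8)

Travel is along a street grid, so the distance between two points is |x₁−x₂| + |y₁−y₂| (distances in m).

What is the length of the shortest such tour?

Shortest round trip = 50 m.

Hub → #101 → #102 → #103 → #104 → #105 → Hub: 10+6+17+12+5+12 = 62
Hub → #101 → #102 → #103 → #105 → #104 → Hub: 10+6+17+7+5+17 = 62
Hub → #101 → #102 → #104 → #103 → #105 → Hub: 10+6+15+12+7+12 = 62
Hub → #101 → #102 → #104 → #105 → #103 → Hub: 10+6+15+5+7+19 = 62
Hub → #101 → #102 → #105 → #103 → #104 → Hub: 10+6+10+7+12+17 = 62
Hub → #101 → #102 → #105 → #104 → #103 → Hub: 10+6+10+5+12+19 = 62
Hub → #101 → #103 → #102 → #104 → #105 → Hub: 10+15+17+15+5+12 = 74
Hub → #101 → #103 → #102 → #105 → #104 → Hub: 10+15+17+10+5+17 = 74
Hub → #101 → #103 → #104 → #102 → #105 → Hub: 10+15+12+15+10+12 = 74
Hub → #101 → #103 → #104 → #105 → #102 → Hub: 10+15+12+5+10+4 = 56
Hub → #101 → #103 → #105 → #102 → #104 → Hub: 10+15+7+10+15+17 = 74
Hub → #101 → #103 → #105 → #104 → #102 → Hub: 10+15+7+5+15+4 = 56
Hub → #101 → #104 → #102 → #103 → #105 → Hub: 10+9+15+17+7+12 = 70
Hub → #101 → #104 → #102 → #105 → #103 → Hub: 10+9+15+10+7+19 = 70
… (46 more)
Hub → #102 → #101 → #104 → #103 → #105 → Hub: 4+6+9+12+7+12 = 50  ← best
The minimum is 50.
One optimal route: Hub → #102 → #101 → #104 → #103 → #105 → Hub (or its reverse).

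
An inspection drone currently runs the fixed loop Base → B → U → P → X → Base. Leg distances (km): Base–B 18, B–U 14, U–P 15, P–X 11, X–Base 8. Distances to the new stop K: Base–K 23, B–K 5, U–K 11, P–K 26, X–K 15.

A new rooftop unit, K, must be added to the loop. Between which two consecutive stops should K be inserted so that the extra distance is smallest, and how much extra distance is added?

Insertion cost between consecutive stops i–j is d(i,K) + d(K,j) − d(i,j):
  between Base and B: 23 + 5 − 18 = 10
  between B and U: 5 + 11 − 14 = 2
  between U and P: 11 + 26 − 15 = 22
  between P and X: 26 + 15 − 11 = 30
  between X and Base: 15 + 23 − 8 = 30
Cheapest insertion is between B and U, adding 2.
New total = 66 + 2 = 68.

Adding 2 km by placing K on the B–U leg.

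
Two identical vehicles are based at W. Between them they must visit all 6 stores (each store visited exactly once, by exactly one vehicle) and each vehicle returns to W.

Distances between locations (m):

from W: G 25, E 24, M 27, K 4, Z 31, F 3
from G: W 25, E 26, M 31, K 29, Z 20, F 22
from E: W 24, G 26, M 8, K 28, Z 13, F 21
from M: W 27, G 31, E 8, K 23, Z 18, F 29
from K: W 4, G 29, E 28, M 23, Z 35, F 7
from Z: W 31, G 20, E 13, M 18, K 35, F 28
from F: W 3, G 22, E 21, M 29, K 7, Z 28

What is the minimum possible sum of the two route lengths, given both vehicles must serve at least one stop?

99 m — the smallest possible combined total.

Try each way of splitting the stops between the two vehicles (each non-empty) and, for each split, find the best tour for each vehicle:
  {G} + {E, M, K, Z, F}: 50 + 79 = 129
  {E} + {G, M, K, Z, F}: 48 + 90 = 138
  {G, E} + {M, K, Z, F}: 75 + 76 = 151
  {M} + {G, E, K, Z, F}: 54 + 90 = 144
  {G, M} + {E, K, Z, F}: 83 + 76 = 159
  {E, M} + {G, K, Z, F}: 59 + 84 = 143
  … (31 splits in total)
  {G, E, M, K, Z} + {F}: 93 + 6 = 99  ← best
Best: vehicle 1 W → G → Z → E → M → K → W = 93; vehicle 2 W → F → W = 6; combined 99.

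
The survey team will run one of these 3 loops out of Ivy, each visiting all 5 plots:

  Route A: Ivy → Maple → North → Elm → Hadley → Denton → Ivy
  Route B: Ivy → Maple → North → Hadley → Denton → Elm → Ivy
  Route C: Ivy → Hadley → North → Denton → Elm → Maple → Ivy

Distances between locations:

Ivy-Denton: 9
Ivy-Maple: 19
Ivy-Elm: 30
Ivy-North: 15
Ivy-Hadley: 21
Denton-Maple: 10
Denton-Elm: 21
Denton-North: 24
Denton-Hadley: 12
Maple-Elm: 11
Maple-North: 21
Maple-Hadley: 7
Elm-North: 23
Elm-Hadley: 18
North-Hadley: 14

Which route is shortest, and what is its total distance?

Route A: 19 + 21 + 23 + 18 + 12 + 9 = 102
Route B: 19 + 21 + 14 + 12 + 21 + 30 = 117
Route C: 21 + 14 + 24 + 21 + 11 + 19 = 110

Shortest is Route A, total 102.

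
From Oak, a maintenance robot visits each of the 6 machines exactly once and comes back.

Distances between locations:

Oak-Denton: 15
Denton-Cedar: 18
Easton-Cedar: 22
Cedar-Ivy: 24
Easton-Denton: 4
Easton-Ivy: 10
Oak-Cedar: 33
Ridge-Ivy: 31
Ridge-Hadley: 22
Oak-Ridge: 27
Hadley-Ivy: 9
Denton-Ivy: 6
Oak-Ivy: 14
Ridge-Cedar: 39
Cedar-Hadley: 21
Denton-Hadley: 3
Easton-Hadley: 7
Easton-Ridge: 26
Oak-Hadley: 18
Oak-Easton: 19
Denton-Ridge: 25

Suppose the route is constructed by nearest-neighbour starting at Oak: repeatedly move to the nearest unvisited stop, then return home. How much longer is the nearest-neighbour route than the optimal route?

Oak: Ivy=14, Denton=15, Hadley=18, Easton=19, Ridge=27, Cedar=33 ⇒ Ivy
Ivy: Denton=6, Hadley=9, Easton=10, Cedar=24, Ridge=31 ⇒ Denton
Denton: Hadley=3, Easton=4, Cedar=18, Ridge=25 ⇒ Hadley
Hadley: Easton=7, Cedar=21, Ridge=22 ⇒ Easton
Easton: Cedar=22, Ridge=26 ⇒ Cedar
Cedar: Ridge=39 ⇒ Ridge
NN route Oak → Ivy → Denton → Hadley → Easton → Cedar → Ridge → Oak costs 118.
Optimal: Oak → Ridge → Hadley → Easton → Denton → Cedar → Ivy → Oak costs 116 (by enumerating all 360 distinct tours).
Excess = 118 − 116 = 2.

Excess over optimum: 2.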